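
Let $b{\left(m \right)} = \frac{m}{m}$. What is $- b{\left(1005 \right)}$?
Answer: $-1$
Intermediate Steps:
$b{\left(m \right)} = 1$
$- b{\left(1005 \right)} = \left(-1\right) 1 = -1$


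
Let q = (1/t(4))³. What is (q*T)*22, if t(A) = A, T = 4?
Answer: 11/8 ≈ 1.3750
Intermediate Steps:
q = 1/64 (q = (1/4)³ = (¼)³ = 1/64 ≈ 0.015625)
(q*T)*22 = ((1/64)*4)*22 = (1/16)*22 = 11/8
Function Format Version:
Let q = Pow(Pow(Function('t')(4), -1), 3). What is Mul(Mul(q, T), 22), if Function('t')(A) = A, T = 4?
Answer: Rational(11, 8) ≈ 1.3750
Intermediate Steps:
q = Rational(1, 64) (q = Pow(Pow(4, -1), 3) = Pow(Rational(1, 4), 3) = Rational(1, 64) ≈ 0.015625)
Mul(Mul(q, T), 22) = Mul(Mul(Rational(1, 64), 4), 22) = Mul(Rational(1, 16), 22) = Rational(11, 8)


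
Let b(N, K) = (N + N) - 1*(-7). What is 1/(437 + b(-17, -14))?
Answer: 1/410 ≈ 0.0024390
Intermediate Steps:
b(N, K) = 7 + 2*N (b(N, K) = 2*N + 7 = 7 + 2*N)
1/(437 + b(-17, -14)) = 1/(437 + (7 + 2*(-17))) = 1/(437 + (7 - 34)) = 1/(437 - 27) = 1/410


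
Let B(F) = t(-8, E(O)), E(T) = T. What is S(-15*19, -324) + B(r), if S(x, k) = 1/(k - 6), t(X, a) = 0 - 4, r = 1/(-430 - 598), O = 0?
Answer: -1321/330 ≈ -4.0030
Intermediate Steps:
r = -1/1028 (r = 1/(-1028) = -1/1028 ≈ -0.00097276)
t(X, a) = -4
B(F) = -4
S(x, k) = 1/(-6 + k)
S(-15*19, -324) + B(r) = 1/(-6 - 324) - 4 = 1/(-330) - 4 = -1/330 - 4 = -1321/330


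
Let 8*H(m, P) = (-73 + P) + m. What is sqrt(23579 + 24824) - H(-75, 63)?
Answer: 85/8 + sqrt(48403) ≈ 230.63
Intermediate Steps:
H(m, P) = -73/8 + P/8 + m/8 (H(m, P) = ((-73 + P) + m)/8 = (-73 + P + m)/8 = -73/8 + P/8 + m/8)
sqrt(23579 + 24824) - H(-75, 63) = sqrt(23579 + 24824) - (-73/8 + (1/8)*63 + (1/8)*(-75)) = sqrt(48403) - (-73/8 + 63/8 - 75/8) = sqrt(48403) - 1*(-85/8) = sqrt(48403) + 85/8 = 85/8 + sqrt(48403)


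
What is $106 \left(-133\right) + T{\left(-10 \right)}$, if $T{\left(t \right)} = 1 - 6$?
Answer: $-14103$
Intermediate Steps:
$T{\left(t \right)} = -5$ ($T{\left(t \right)} = 1 - 6 = -5$)
$106 \left(-133\right) + T{\left(-10 \right)} = 106 \left(-133\right) - 5 = -14098 - 5 = -14103$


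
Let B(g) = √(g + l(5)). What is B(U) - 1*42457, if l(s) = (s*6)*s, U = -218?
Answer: -42457 + 2*I*√17 ≈ -42457.0 + 8.2462*I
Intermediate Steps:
l(s) = 6*s² (l(s) = (6*s)*s = 6*s²)
B(g) = √(150 + g) (B(g) = √(g + 6*5²) = √(g + 6*25) = √(g + 150) = √(150 + g))
B(U) - 1*42457 = √(150 - 218) - 1*42457 = √(-68) - 42457 = 2*I*√17 - 42457 = -42457 + 2*I*√17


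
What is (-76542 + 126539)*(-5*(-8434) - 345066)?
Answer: -15143891312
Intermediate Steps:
(-76542 + 126539)*(-5*(-8434) - 345066) = 49997*(42170 - 345066) = 49997*(-302896) = -15143891312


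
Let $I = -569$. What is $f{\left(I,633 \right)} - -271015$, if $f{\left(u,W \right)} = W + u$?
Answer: $271079$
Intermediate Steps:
$f{\left(I,633 \right)} - -271015 = \left(633 - 569\right) - -271015 = 64 + 271015 = 271079$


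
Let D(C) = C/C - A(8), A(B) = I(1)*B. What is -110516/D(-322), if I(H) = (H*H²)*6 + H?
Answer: 110516/55 ≈ 2009.4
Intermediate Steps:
I(H) = H + 6*H³ (I(H) = H³*6 + H = 6*H³ + H = H + 6*H³)
A(B) = 7*B (A(B) = (1 + 6*1³)*B = (1 + 6*1)*B = (1 + 6)*B = 7*B)
D(C) = -55 (D(C) = C/C - 7*8 = 1 - 1*56 = 1 - 56 = -55)
-110516/D(-322) = -110516/(-55) = -110516*(-1/55) = 110516/55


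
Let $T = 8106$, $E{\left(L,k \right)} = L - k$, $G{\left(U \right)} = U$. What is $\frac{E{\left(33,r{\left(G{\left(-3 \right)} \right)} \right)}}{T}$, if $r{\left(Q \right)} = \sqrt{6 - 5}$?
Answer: $\frac{16}{4053} \approx 0.0039477$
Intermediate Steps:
$r{\left(Q \right)} = 1$ ($r{\left(Q \right)} = \sqrt{1} = 1$)
$\frac{E{\left(33,r{\left(G{\left(-3 \right)} \right)} \right)}}{T} = \frac{33 - 1}{8106} = \left(33 - 1\right) \frac{1}{8106} = 32 \cdot \frac{1}{8106} = \frac{16}{4053}$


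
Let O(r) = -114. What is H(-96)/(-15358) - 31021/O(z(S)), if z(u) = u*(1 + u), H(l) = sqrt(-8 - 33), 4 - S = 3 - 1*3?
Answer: 31021/114 - I*sqrt(41)/15358 ≈ 272.11 - 0.00041692*I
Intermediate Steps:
S = 4 (S = 4 - (3 - 1*3) = 4 - (3 - 3) = 4 - 1*0 = 4 + 0 = 4)
H(l) = I*sqrt(41) (H(l) = sqrt(-41) = I*sqrt(41))
H(-96)/(-15358) - 31021/O(z(S)) = (I*sqrt(41))/(-15358) - 31021/(-114) = (I*sqrt(41))*(-1/15358) - 31021*(-1/114) = -I*sqrt(41)/15358 + 31021/114 = 31021/114 - I*sqrt(41)/15358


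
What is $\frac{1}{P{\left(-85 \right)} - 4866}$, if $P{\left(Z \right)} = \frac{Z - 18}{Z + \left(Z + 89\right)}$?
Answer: $- \frac{81}{394043} \approx -0.00020556$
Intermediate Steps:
$P{\left(Z \right)} = \frac{-18 + Z}{89 + 2 Z}$ ($P{\left(Z \right)} = \frac{-18 + Z}{Z + \left(89 + Z\right)} = \frac{-18 + Z}{89 + 2 Z}$)
$\frac{1}{P{\left(-85 \right)} - 4866} = \frac{1}{\frac{-18 - 85}{89 + 2 \left(-85\right)} - 4866} = \frac{1}{\frac{1}{89 - 170} \left(-103\right) - 4866} = \frac{1}{\frac{1}{-81} \left(-103\right) - 4866} = \frac{1}{\left(- \frac{1}{81}\right) \left(-103\right) - 4866} = \frac{1}{\frac{103}{81} - 4866} = \frac{1}{- \frac{394043}{81}} = - \frac{81}{394043}$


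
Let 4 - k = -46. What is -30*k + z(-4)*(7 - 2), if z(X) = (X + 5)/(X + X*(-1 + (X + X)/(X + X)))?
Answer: -6005/4 ≈ -1501.3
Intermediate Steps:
k = 50 (k = 4 - 1*(-46) = 4 + 46 = 50)
z(X) = (5 + X)/X (z(X) = (5 + X)/(X + X*(-1 + (2*X)/((2*X)))) = (5 + X)/(X + X*(-1 + (2*X)*(1/(2*X)))) = (5 + X)/(X + X*(-1 + 1)) = (5 + X)/(X + X*0) = (5 + X)/(X + 0) = (5 + X)/X)
-30*k + z(-4)*(7 - 2) = -30*50 + ((5 - 4)/(-4))*(7 - 2) = -1500 - 1/4*1*5 = -1500 - 1/4*5 = -1500 - 5/4 = -6005/4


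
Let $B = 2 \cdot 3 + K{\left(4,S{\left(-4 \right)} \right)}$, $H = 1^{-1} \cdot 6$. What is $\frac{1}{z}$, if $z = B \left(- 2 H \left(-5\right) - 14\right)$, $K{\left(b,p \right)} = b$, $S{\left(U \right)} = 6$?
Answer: $\frac{1}{460} \approx 0.0021739$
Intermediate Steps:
$H = 6$ ($H = 1 \cdot 6 = 6$)
$B = 10$ ($B = 2 \cdot 3 + 4 = 6 + 4 = 10$)
$z = 460$ ($z = 10 \left(\left(-2\right) 6 \left(-5\right) - 14\right) = 10 \left(\left(-12\right) \left(-5\right) - 14\right) = 10 \left(60 - 14\right) = 10 \cdot 46 = 460$)
$\frac{1}{z} = \frac{1}{460}$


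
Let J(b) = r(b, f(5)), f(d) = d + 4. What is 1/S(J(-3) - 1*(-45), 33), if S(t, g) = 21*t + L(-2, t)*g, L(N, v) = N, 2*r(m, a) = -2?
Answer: 1/858 ≈ 0.0011655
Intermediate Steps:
f(d) = 4 + d
r(m, a) = -1 (r(m, a) = (½)*(-2) = -1)
J(b) = -1
S(t, g) = -2*g + 21*t (S(t, g) = 21*t - 2*g = -2*g + 21*t)
1/S(J(-3) - 1*(-45), 33) = 1/(-2*33 + 21*(-1 - 1*(-45))) = 1/(-66 + 21*(-1 + 45)) = 1/(-66 + 21*44) = 1/(-66 + 924) = 1/858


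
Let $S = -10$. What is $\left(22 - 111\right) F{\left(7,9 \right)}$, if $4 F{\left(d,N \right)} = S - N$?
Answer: $\frac{1691}{4} \approx 422.75$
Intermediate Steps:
$F{\left(d,N \right)} = - \frac{5}{2} - \frac{N}{4}$ ($F{\left(d,N \right)} = \frac{-10 - N}{4} = - \frac{5}{2} - \frac{N}{4}$)
$\left(22 - 111\right) F{\left(7,9 \right)} = \left(22 - 111\right) \left(- \frac{5}{2} - \frac{9}{4}\right) = - 89 \left(- \frac{5}{2} - \frac{9}{4}\right) = \left(-89\right) \left(- \frac{19}{4}\right) = \frac{1691}{4}$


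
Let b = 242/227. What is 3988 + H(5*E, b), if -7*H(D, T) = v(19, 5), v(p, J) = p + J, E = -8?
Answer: 27892/7 ≈ 3984.6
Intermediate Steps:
v(p, J) = J + p
b = 242/227 (b = 242*(1/227) = 242/227 ≈ 1.0661)
H(D, T) = -24/7 (H(D, T) = -(5 + 19)/7 = -1/7*24 = -24/7)
3988 + H(5*E, b) = 3988 - 24/7 = 27892/7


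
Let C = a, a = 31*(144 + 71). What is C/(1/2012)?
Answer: 13409980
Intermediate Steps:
a = 6665 (a = 31*215 = 6665)
C = 6665
C/(1/2012) = 6665/(1/2012) = 6665*2012 = 13409980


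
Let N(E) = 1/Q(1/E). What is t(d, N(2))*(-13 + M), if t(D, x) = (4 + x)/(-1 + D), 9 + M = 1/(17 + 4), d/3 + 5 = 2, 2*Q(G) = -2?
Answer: 461/70 ≈ 6.5857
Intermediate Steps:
Q(G) = -1 (Q(G) = (1/2)*(-2) = -1)
d = -9 (d = -15 + 3*2 = -15 + 6 = -9)
M = -188/21 (M = -9 + 1/(17 + 4) = -9 + 1/21 = -188/21 ≈ -8.9524)
N(E) = -1 (N(E) = 1/(-1) = -1)
t(D, x) = (4 + x)/(-1 + D)
t(d, N(2))*(-13 + M) = ((4 - 1)/(-1 - 9))*(-13 - 188/21) = (3/(-10))*(-461/21) = -1/10*3*(-461/21) = -3/10*(-461/21) = 461/70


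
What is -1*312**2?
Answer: -97344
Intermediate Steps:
-1*312**2 = -1*97344 = -97344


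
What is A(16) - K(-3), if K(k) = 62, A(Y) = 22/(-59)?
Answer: -3680/59 ≈ -62.373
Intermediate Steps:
A(Y) = -22/59 (A(Y) = 22*(-1/59) = -22/59)
A(16) - K(-3) = -22/59 - 1*62 = -22/59 - 62 = -3680/59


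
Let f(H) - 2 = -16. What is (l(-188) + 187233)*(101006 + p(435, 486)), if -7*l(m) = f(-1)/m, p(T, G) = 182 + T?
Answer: 1788554739323/94 ≈ 1.9027e+10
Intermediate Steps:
f(H) = -14 (f(H) = 2 - 16 = -14)
l(m) = 2/m (l(m) = -(-2)/m = 2/m)
(l(-188) + 187233)*(101006 + p(435, 486)) = (2/(-188) + 187233)*(101006 + (182 + 435)) = (2*(-1/188) + 187233)*(101006 + 617) = (-1/94 + 187233)*101623 = (17599901/94)*101623 = 1788554739323/94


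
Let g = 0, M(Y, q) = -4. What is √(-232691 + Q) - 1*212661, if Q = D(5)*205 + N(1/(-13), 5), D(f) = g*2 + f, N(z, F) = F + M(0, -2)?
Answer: -212661 + I*√231665 ≈ -2.1266e+5 + 481.32*I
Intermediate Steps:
N(z, F) = -4 + F (N(z, F) = F - 4 = -4 + F)
D(f) = f (D(f) = 0*2 + f = 0 + f = f)
Q = 1026 (Q = 5*205 + (-4 + 5) = 1025 + 1 = 1026)
√(-232691 + Q) - 1*212661 = √(-232691 + 1026) - 1*212661 = √(-231665) - 212661 = I*√231665 - 212661 = -212661 + I*√231665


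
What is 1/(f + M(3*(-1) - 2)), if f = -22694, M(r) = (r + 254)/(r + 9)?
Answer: -4/90527 ≈ -4.4186e-5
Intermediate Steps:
M(r) = (254 + r)/(9 + r)
1/(f + M(3*(-1) - 2)) = 1/(-22694 + (254 + (3*(-1) - 2))/(9 + (3*(-1) - 2))) = 1/(-22694 + (254 + (-3 - 2))/(9 + (-3 - 2))) = 1/(-22694 + (254 - 5)/(9 - 5)) = 1/(-22694 + 249/4) = 1/(-90527/4) = -4/90527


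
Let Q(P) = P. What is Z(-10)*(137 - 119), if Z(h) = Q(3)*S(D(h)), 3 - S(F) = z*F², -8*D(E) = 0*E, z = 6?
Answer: 162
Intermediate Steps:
D(E) = 0 (D(E) = -0*E = -⅛*0 = 0)
S(F) = 3 - 6*F²
Z(h) = 9 (Z(h) = 3*(3 - 6*0²) = 3*(3 - 6*0) = 3*(3 + 0) = 3*3 = 9)
Z(-10)*(137 - 119) = 9*(137 - 119) = 9*18 = 162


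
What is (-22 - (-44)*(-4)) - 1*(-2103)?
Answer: 1905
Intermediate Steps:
(-22 - (-44)*(-4)) - 1*(-2103) = (-22 - 22*8) + 2103 = (-22 - 176) + 2103 = -198 + 2103 = 1905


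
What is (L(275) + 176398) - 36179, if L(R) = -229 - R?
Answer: 139715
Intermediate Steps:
(L(275) + 176398) - 36179 = ((-229 - 1*275) + 176398) - 36179 = ((-229 - 275) + 176398) - 36179 = (-504 + 176398) - 36179 = 175894 - 36179 = 139715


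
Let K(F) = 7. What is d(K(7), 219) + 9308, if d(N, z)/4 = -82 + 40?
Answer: 9140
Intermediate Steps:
d(N, z) = -168 (d(N, z) = 4*(-82 + 40) = 4*(-42) = -168)
d(K(7), 219) + 9308 = -168 + 9308 = 9140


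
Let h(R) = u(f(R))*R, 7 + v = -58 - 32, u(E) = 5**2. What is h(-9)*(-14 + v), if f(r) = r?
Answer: 24975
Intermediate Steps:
u(E) = 25
v = -97 (v = -7 + (-58 - 32) = -7 - 90 = -97)
h(R) = 25*R
h(-9)*(-14 + v) = (25*(-9))*(-14 - 97) = -225*(-111) = 24975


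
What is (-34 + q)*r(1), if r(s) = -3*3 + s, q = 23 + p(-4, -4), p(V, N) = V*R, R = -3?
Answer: -8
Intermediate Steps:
p(V, N) = -3*V (p(V, N) = V*(-3) = -3*V)
q = 35 (q = 23 - 3*(-4) = 23 + 12 = 35)
r(s) = -9 + s
(-34 + q)*r(1) = (-34 + 35)*(-9 + 1) = 1*(-8) = -8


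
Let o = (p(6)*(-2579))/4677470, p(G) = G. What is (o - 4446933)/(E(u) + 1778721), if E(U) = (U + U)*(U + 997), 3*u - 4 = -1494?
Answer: -93601780717428/26978498641115 ≈ -3.4695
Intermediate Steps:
u = -1490/3 (u = 4/3 + (⅓)*(-1494) = 4/3 - 498 = -1490/3 ≈ -496.67)
E(U) = 2*U*(997 + U) (E(U) = (2*U)*(997 + U) = 2*U*(997 + U))
o = -7737/2338735 (o = (6*(-2579))/4677470 = -15474*1/4677470 = -7737/2338735 ≈ -0.0033082)
(o - 4446933)/(E(u) + 1778721) = (-7737/2338735 - 4446933)/(2*(-1490/3)*(997 - 1490/3) + 1778721) = -10400197857492/(2338735*(2*(-1490/3)*(1501/3) + 1778721)) = -10400197857492/(2338735*(-4472980/9 + 1778721)) = -10400197857492/(2338735*11535509/9) = -10400197857492/2338735*9/11535509 = -93601780717428/26978498641115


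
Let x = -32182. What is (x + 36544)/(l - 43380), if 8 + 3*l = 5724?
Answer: -6543/62212 ≈ -0.10517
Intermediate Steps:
l = 5716/3 (l = -8/3 + (⅓)*5724 = -8/3 + 1908 = 5716/3 ≈ 1905.3)
(x + 36544)/(l - 43380) = (-32182 + 36544)/(5716/3 - 43380) = 4362/(-124424/3) = 4362*(-3/124424) = -6543/62212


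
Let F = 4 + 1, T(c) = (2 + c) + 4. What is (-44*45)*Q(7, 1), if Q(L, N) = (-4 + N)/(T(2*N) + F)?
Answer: 5940/13 ≈ 456.92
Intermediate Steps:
T(c) = 6 + c
F = 5
Q(L, N) = (-4 + N)/(11 + 2*N) (Q(L, N) = (-4 + N)/((6 + 2*N) + 5) = (-4 + N)/(11 + 2*N))
(-44*45)*Q(7, 1) = (-44*45)*((-4 + 1)/(11 + 2*1)) = -1980*(-3)/(11 + 2) = -1980*(-3)/13 = -1980*(-3/13) = 5940/13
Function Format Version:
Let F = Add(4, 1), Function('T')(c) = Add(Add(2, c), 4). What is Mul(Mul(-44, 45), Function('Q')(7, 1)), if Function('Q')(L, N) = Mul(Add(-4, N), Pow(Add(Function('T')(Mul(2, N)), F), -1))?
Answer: Rational(5940, 13) ≈ 456.92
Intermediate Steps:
Function('T')(c) = Add(6, c)
F = 5
Function('Q')(L, N) = Mul(Pow(Add(11, Mul(2, N)), -1), Add(-4, N)) (Function('Q')(L, N) = Mul(Add(-4, N), Pow(Add(Add(6, Mul(2, N)), 5), -1)) = Mul(Add(-4, N), Pow(Add(11, Mul(2, N)), -1)) = Mul(Pow(Add(11, Mul(2, N)), -1), Add(-4, N)))
Mul(Mul(-44, 45), Function('Q')(7, 1)) = Mul(Mul(-44, 45), Mul(Pow(Add(11, Mul(2, 1)), -1), Add(-4, 1))) = Mul(-1980, Mul(Pow(Add(11, 2), -1), -3)) = Mul(-1980, Mul(Pow(13, -1), -3)) = Mul(-1980, Mul(Rational(1, 13), -3)) = Mul(-1980, Rational(-3, 13)) = Rational(5940, 13)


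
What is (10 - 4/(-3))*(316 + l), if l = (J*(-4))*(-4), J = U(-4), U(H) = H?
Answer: 2856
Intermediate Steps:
J = -4
l = -64 (l = -4*(-4)*(-4) = 16*(-4) = -64)
(10 - 4/(-3))*(316 + l) = (10 - 4/(-3))*(316 - 64) = (10 - 4*(-1)/3)*252 = (10 - 2*(-⅔))*252 = (10 + 4/3)*252 = (34/3)*252 = 2856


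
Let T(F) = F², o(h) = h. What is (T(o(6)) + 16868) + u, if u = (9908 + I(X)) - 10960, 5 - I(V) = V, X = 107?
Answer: 15750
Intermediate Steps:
I(V) = 5 - V
u = -1154 (u = (9908 + (5 - 1*107)) - 10960 = (9908 + (5 - 107)) - 10960 = (9908 - 102) - 10960 = 9806 - 10960 = -1154)
(T(o(6)) + 16868) + u = (6² + 16868) - 1154 = (36 + 16868) - 1154 = 16904 - 1154 = 15750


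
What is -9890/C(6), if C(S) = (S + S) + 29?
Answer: -9890/41 ≈ -241.22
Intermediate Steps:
C(S) = 29 + 2*S (C(S) = 2*S + 29 = 29 + 2*S)
-9890/C(6) = -9890/(29 + 2*6) = -9890/(29 + 12) = -9890/41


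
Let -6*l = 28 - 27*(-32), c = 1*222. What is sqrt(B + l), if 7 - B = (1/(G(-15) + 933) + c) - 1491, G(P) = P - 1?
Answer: sqrt(8531651541)/2751 ≈ 33.576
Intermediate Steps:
G(P) = -1 + P
c = 222
l = -446/3 (l = -(28 - 27*(-32))/6 = -(28 + 864)/6 = -1/6*892 = -446/3 ≈ -148.67)
B = 1170091/917 (B = 7 - ((1/((-1 - 15) + 933) + 222) - 1491) = 7 - ((1/(-16 + 933) + 222) - 1491) = 7 - ((1/917 + 222) - 1491) = 7 - (203575/917 - 1491) = 7 - 1*(-1163672/917) = 7 + 1163672/917 = 1170091/917 ≈ 1276.0)
sqrt(B + l) = sqrt(1170091/917 - 446/3) = sqrt(3101291/2751) = sqrt(8531651541)/2751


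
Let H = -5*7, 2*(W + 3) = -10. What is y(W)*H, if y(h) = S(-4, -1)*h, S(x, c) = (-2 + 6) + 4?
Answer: 2240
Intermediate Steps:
W = -8 (W = -3 + (½)*(-10) = -3 - 5 = -8)
S(x, c) = 8 (S(x, c) = 4 + 4 = 8)
y(h) = 8*h
H = -35
y(W)*H = (8*(-8))*(-35) = -64*(-35) = 2240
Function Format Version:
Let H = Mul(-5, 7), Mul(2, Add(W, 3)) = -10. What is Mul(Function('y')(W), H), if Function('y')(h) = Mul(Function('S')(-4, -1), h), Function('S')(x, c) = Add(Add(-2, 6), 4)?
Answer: 2240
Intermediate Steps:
W = -8 (W = Add(-3, Mul(Rational(1, 2), -10)) = Add(-3, -5) = -8)
Function('S')(x, c) = 8 (Function('S')(x, c) = Add(4, 4) = 8)
Function('y')(h) = Mul(8, h)
H = -35
Mul(Function('y')(W), H) = Mul(Mul(8, -8), -35) = Mul(-64, -35) = 2240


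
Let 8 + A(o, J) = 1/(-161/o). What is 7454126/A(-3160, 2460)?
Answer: 600057143/936 ≈ 6.4109e+5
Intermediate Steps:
A(o, J) = -8 - o/161 (A(o, J) = -8 + 1/(-161/o) = -8 - o/161)
7454126/A(-3160, 2460) = 7454126/(-8 - 1/161*(-3160)) = 7454126/(-8 + 3160/161) = 7454126/(1872/161) = 7454126*(161/1872) = 600057143/936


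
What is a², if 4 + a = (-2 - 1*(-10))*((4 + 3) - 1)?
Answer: 1936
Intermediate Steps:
a = 44 (a = -4 + (-2 - 1*(-10))*((4 + 3) - 1) = -4 + (-2 + 10)*(7 - 1) = -4 + 8*6 = -4 + 48 = 44)
a² = 44² = 1936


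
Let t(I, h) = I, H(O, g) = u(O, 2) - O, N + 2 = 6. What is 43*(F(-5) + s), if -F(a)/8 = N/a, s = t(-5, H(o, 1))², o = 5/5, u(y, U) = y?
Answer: 6751/5 ≈ 1350.2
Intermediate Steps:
o = 1 (o = 5*(⅕) = 1)
N = 4 (N = -2 + 6 = 4)
H(O, g) = 0 (H(O, g) = O - O = 0)
s = 25 (s = (-5)² = 25)
F(a) = -32/a
43*(F(-5) + s) = 43*(-32/(-5) + 25) = 43*(-32*(-⅕) + 25) = 43*(32/5 + 25) = 43*(157/5) = 6751/5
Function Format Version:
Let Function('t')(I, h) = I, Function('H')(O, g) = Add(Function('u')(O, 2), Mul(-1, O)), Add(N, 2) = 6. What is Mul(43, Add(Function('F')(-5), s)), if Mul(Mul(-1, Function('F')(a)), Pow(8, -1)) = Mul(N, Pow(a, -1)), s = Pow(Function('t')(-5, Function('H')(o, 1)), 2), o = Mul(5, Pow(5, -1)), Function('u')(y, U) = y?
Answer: Rational(6751, 5) ≈ 1350.2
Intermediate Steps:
o = 1 (o = Mul(5, Rational(1, 5)) = 1)
N = 4 (N = Add(-2, 6) = 4)
Function('H')(O, g) = 0 (Function('H')(O, g) = Add(O, Mul(-1, O)) = 0)
s = 25 (s = Pow(-5, 2) = 25)
Function('F')(a) = Mul(-32, Pow(a, -1)) (Function('F')(a) = Mul(-8, Mul(4, Pow(a, -1))) = Mul(-32, Pow(a, -1)))
Mul(43, Add(Function('F')(-5), s)) = Mul(43, Add(Mul(-32, Pow(-5, -1)), 25)) = Mul(43, Add(Mul(-32, Rational(-1, 5)), 25)) = Mul(43, Add(Rational(32, 5), 25)) = Mul(43, Rational(157, 5)) = Rational(6751, 5)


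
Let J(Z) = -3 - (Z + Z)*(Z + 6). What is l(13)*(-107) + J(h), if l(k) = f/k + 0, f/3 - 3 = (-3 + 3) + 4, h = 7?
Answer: -4652/13 ≈ -357.85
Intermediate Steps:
f = 21 (f = 9 + 3*((-3 + 3) + 4) = 9 + 3*(0 + 4) = 9 + 3*4 = 9 + 12 = 21)
J(Z) = -3 - 2*Z*(6 + Z)
l(k) = 21/k (l(k) = 21/k + 0 = 21/k)
l(13)*(-107) + J(h) = (21/13)*(-107) + (-3 - 12*7 - 2*7**2) = (21*(1/13))*(-107) + (-3 - 84 - 2*49) = (21/13)*(-107) + (-3 - 84 - 98) = -2247/13 - 185 = -4652/13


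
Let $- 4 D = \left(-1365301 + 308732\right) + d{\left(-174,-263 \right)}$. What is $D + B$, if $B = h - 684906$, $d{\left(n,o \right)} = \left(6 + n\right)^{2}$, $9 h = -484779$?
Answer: $- \frac{5780209}{12} \approx -4.8168 \cdot 10^{5}$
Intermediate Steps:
$h = - \frac{161593}{3}$ ($h = \frac{1}{9} \left(-484779\right) = - \frac{161593}{3} \approx -53864.0$)
$B = - \frac{2216311}{3}$ ($B = - \frac{161593}{3} - 684906 = - \frac{2216311}{3} \approx -7.3877 \cdot 10^{5}$)
$D = \frac{1028345}{4}$ ($D = - \frac{\left(-1365301 + 308732\right) + \left(6 - 174\right)^{2}}{4} = - \frac{-1056569 + \left(-168\right)^{2}}{4} = - \frac{-1056569 + 28224}{4} = \left(- \frac{1}{4}\right) \left(-1028345\right) = \frac{1028345}{4} \approx 2.5709 \cdot 10^{5}$)
$D + B = \frac{1028345}{4} - \frac{2216311}{3} = - \frac{5780209}{12}$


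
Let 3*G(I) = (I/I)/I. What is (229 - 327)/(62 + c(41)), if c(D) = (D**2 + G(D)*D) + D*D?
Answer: -294/10273 ≈ -0.028619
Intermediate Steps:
G(I) = 1/(3*I) (G(I) = ((I/I)/I)/3 = (1/I)/3 = 1/(3*I))
c(D) = 1/3 + 2*D**2 (c(D) = (D**2 + (1/(3*D))*D) + D*D = (D**2 + 1/3) + D**2 = (1/3 + D**2) + D**2 = 1/3 + 2*D**2)
(229 - 327)/(62 + c(41)) = (229 - 327)/(62 + (1/3 + 2*41**2)) = -98/(62 + (1/3 + 2*1681)) = -98/(62 + (1/3 + 3362)) = -98/(62 + 10087/3) = -98/10273/3 = -98*3/10273 = -294/10273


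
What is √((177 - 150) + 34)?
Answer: √61 ≈ 7.8102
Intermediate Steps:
√((177 - 150) + 34) = √(27 + 34) = √61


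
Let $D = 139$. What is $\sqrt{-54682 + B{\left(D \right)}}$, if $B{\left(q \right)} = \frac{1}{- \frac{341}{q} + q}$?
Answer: $\frac{i \sqrt{4924665728645}}{9490} \approx 233.84 i$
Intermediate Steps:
$B{\left(q \right)} = \frac{1}{q - \frac{341}{q}}$
$\sqrt{-54682 + B{\left(D \right)}} = \sqrt{-54682 + \frac{139}{-341 + 139^{2}}} = \sqrt{-54682 + \frac{139}{-341 + 19321}} = \sqrt{-54682 + \frac{139}{18980}} = \sqrt{- \frac{1037864221}{18980}} = \frac{i \sqrt{4924665728645}}{9490}$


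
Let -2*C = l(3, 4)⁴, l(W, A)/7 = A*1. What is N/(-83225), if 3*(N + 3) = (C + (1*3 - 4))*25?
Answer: 2561078/83225 ≈ 30.773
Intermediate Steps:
l(W, A) = 7*A (l(W, A) = 7*(A*1) = 7*A)
C = -307328 (C = -(7*4)⁴/2 = -½*28⁴ = -½*614656 = -307328)
N = -2561078 (N = -3 + ((-307328 + (1*3 - 4))*25)/3 = -3 + ((-307328 + (3 - 4))*25)/3 = -3 + ((-307328 - 1)*25)/3 = -3 + (-307329*25)/3 = -3 + (⅓)*(-7683225) = -3 - 2561075 = -2561078)
N/(-83225) = -2561078/(-83225) = -2561078*(-1/83225) = 2561078/83225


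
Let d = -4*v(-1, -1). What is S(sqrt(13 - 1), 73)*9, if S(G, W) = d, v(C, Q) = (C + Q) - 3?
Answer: 180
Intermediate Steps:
v(C, Q) = -3 + C + Q
d = 20 (d = -4*(-3 - 1 - 1) = -4*(-5) = 20)
S(G, W) = 20
S(sqrt(13 - 1), 73)*9 = 20*9 = 180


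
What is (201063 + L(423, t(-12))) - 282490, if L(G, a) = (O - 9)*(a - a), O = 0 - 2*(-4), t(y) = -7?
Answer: -81427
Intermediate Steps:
O = 8 (O = 0 + 8 = 8)
L(G, a) = 0 (L(G, a) = (8 - 9)*(a - a) = -1*0 = 0)
(201063 + L(423, t(-12))) - 282490 = (201063 + 0) - 282490 = 201063 - 282490 = -81427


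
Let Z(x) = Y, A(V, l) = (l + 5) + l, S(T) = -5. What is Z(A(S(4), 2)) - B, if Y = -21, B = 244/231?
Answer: -5095/231 ≈ -22.056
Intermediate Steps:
B = 244/231 (B = 244*(1/231) = 244/231 ≈ 1.0563)
A(V, l) = 5 + 2*l (A(V, l) = (5 + l) + l = 5 + 2*l)
Z(x) = -21
Z(A(S(4), 2)) - B = -21 - 1*244/231 = -21 - 244/231 = -5095/231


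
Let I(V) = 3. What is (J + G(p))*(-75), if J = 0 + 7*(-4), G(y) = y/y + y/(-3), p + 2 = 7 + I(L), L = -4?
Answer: 2225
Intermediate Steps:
p = 8 (p = -2 + (7 + 3) = -2 + 10 = 8)
G(y) = 1 - y/3 (G(y) = 1 + y*(-1/3) = 1 - y/3)
J = -28 (J = 0 - 28 = -28)
(J + G(p))*(-75) = (-28 + (1 - 1/3*8))*(-75) = (-28 + (1 - 8/3))*(-75) = (-28 - 5/3)*(-75) = -89/3*(-75) = 2225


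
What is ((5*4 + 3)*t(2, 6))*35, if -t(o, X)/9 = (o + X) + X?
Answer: -101430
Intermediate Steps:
t(o, X) = -18*X - 9*o (t(o, X) = -9*((o + X) + X) = -9*((X + o) + X) = -9*(o + 2*X) = -18*X - 9*o)
((5*4 + 3)*t(2, 6))*35 = ((5*4 + 3)*(-18*6 - 9*2))*35 = ((20 + 3)*(-108 - 18))*35 = (23*(-126))*35 = -2898*35 = -101430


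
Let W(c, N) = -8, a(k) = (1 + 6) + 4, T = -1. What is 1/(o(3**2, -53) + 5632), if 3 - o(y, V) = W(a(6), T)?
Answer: 1/5643 ≈ 0.00017721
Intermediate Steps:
a(k) = 11 (a(k) = 7 + 4 = 11)
o(y, V) = 11 (o(y, V) = 3 - 1*(-8) = 3 + 8 = 11)
1/(o(3**2, -53) + 5632) = 1/(11 + 5632) = 1/5643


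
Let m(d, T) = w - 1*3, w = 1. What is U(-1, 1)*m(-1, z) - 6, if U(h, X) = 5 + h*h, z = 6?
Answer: -18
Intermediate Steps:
U(h, X) = 5 + h²
m(d, T) = -2 (m(d, T) = 1 - 1*3 = 1 - 3 = -2)
U(-1, 1)*m(-1, z) - 6 = (5 + (-1)²)*(-2) - 6 = (5 + 1)*(-2) - 6 = 6*(-2) - 6 = -12 - 6 = -18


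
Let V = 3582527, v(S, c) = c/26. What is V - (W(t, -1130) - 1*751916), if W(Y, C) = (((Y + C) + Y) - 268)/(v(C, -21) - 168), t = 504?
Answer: 6341286729/1463 ≈ 4.3344e+6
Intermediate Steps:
v(S, c) = c/26 (v(S, c) = c*(1/26) = c/26)
W(Y, C) = 6968/4389 - 52*Y/4389 - 26*C/4389 (W(Y, C) = (((Y + C) + Y) - 268)/((1/26)*(-21) - 168) = (((C + Y) + Y) - 268)/(-21/26 - 168) = ((C + 2*Y) - 268)/(-4389/26) = (-268 + C + 2*Y)*(-26/4389) = 6968/4389 - 52*Y/4389 - 26*C/4389)
V - (W(t, -1130) - 1*751916) = 3582527 - ((6968/4389 - 52/4389*504 - 26/4389*(-1130)) - 1*751916) = 3582527 - ((6968/4389 - 1248/209 + 29380/4389) - 751916) = 3582527 - (3380/1463 - 751916) = 3582527 - 1*(-1100049728/1463) = 3582527 + 1100049728/1463 = 6341286729/1463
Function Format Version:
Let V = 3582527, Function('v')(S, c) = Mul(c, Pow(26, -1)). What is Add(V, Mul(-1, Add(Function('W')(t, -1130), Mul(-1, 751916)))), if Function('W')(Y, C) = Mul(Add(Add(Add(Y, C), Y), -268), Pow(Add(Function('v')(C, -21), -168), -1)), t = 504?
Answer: Rational(6341286729, 1463) ≈ 4.3344e+6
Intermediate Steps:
Function('v')(S, c) = Mul(Rational(1, 26), c) (Function('v')(S, c) = Mul(c, Rational(1, 26)) = Mul(Rational(1, 26), c))
Function('W')(Y, C) = Add(Rational(6968, 4389), Mul(Rational(-52, 4389), Y), Mul(Rational(-26, 4389), C)) (Function('W')(Y, C) = Mul(Add(Add(Add(Y, C), Y), -268), Pow(Add(Mul(Rational(1, 26), -21), -168), -1)) = Mul(Add(Add(Add(C, Y), Y), -268), Pow(Add(Rational(-21, 26), -168), -1)) = Mul(Add(Add(C, Mul(2, Y)), -268), Pow(Rational(-4389, 26), -1)) = Mul(Add(-268, C, Mul(2, Y)), Rational(-26, 4389)) = Add(Rational(6968, 4389), Mul(Rational(-52, 4389), Y), Mul(Rational(-26, 4389), C)))
Add(V, Mul(-1, Add(Function('W')(t, -1130), Mul(-1, 751916)))) = Add(3582527, Mul(-1, Add(Add(Rational(6968, 4389), Mul(Rational(-52, 4389), 504), Mul(Rational(-26, 4389), -1130)), Mul(-1, 751916)))) = Add(3582527, Mul(-1, Add(Add(Rational(6968, 4389), Rational(-1248, 209), Rational(29380, 4389)), -751916))) = Add(3582527, Mul(-1, Add(Rational(3380, 1463), -751916))) = Add(3582527, Mul(-1, Rational(-1100049728, 1463))) = Add(3582527, Rational(1100049728, 1463)) = Rational(6341286729, 1463)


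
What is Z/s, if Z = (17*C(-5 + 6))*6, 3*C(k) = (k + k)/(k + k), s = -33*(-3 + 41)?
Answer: -17/627 ≈ -0.027113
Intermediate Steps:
s = -1254 (s = -33*38 = -1254)
C(k) = ⅓ (C(k) = ((k + k)/(k + k))/3 = ((2*k)/((2*k)))/3 = ((2*k)*(1/(2*k)))/3 = (⅓)*1 = ⅓)
Z = 34 (Z = (17*(⅓))*6 = (17/3)*6 = 34)
Z/s = 34/(-1254) = 34*(-1/1254) = -17/627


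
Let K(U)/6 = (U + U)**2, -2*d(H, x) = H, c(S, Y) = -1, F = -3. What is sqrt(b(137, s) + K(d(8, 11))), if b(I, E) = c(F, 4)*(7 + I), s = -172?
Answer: 4*sqrt(15) ≈ 15.492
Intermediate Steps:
d(H, x) = -H/2
b(I, E) = -7 - I (b(I, E) = -(7 + I) = -7 - I)
K(U) = 24*U**2 (K(U) = 6*(U + U)**2 = 6*(2*U)**2 = 6*(4*U**2) = 24*U**2)
sqrt(b(137, s) + K(d(8, 11))) = sqrt((-7 - 1*137) + 24*(-1/2*8)**2) = sqrt((-7 - 137) + 24*(-4)**2) = sqrt(-144 + 24*16) = sqrt(-144 + 384) = sqrt(240) = 4*sqrt(15)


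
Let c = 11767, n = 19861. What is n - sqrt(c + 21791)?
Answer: 19861 - sqrt(33558) ≈ 19678.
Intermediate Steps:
n - sqrt(c + 21791) = 19861 - sqrt(11767 + 21791) = 19861 - sqrt(33558)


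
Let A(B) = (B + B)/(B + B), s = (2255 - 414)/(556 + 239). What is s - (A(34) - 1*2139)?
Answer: 1701551/795 ≈ 2140.3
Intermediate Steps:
s = 1841/795 ≈ 2.3157
A(B) = 1 (A(B) = (2*B)/((2*B)) = (2*B)*(1/(2*B)) = 1)
s - (A(34) - 1*2139) = 1841/795 - (1 - 1*2139) = 1841/795 - (1 - 2139) = 1841/795 - 1*(-2138) = 1841/795 + 2138 = 1701551/795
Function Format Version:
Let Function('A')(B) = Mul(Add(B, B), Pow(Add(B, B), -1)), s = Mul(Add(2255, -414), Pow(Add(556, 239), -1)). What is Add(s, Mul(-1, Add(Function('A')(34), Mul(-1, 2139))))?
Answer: Rational(1701551, 795) ≈ 2140.3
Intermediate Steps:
s = Rational(1841, 795) (s = Mul(1841, Pow(795, -1)) = Mul(1841, Rational(1, 795)) = Rational(1841, 795) ≈ 2.3157)
Function('A')(B) = 1 (Function('A')(B) = Mul(Mul(2, B), Pow(Mul(2, B), -1)) = Mul(Mul(2, B), Mul(Rational(1, 2), Pow(B, -1))) = 1)
Add(s, Mul(-1, Add(Function('A')(34), Mul(-1, 2139)))) = Add(Rational(1841, 795), Mul(-1, Add(1, Mul(-1, 2139)))) = Add(Rational(1841, 795), Mul(-1, Add(1, -2139))) = Add(Rational(1841, 795), Mul(-1, -2138)) = Add(Rational(1841, 795), 2138) = Rational(1701551, 795)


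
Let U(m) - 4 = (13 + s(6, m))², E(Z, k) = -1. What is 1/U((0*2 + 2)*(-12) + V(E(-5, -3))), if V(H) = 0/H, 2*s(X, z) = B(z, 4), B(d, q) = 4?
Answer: 1/229 ≈ 0.0043668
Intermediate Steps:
s(X, z) = 2 (s(X, z) = (½)*4 = 2)
V(H) = 0
U(m) = 229 (U(m) = 4 + (13 + 2)² = 4 + 15² = 4 + 225 = 229)
1/U((0*2 + 2)*(-12) + V(E(-5, -3))) = 1/229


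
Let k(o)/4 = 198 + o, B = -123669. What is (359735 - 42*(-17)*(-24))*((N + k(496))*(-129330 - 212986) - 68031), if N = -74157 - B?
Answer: -6132209320474361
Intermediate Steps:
k(o) = 792 + 4*o (k(o) = 4*(198 + o) = 792 + 4*o)
N = 49512 (N = -74157 - 1*(-123669) = -74157 + 123669 = 49512)
(359735 - 42*(-17)*(-24))*((N + k(496))*(-129330 - 212986) - 68031) = (359735 - 42*(-17)*(-24))*((49512 + (792 + 4*496))*(-129330 - 212986) - 68031) = (359735 + 714*(-24))*((49512 + (792 + 1984))*(-342316) - 68031) = (359735 - 17136)*((49512 + 2776)*(-342316) - 68031) = 342599*(52288*(-342316) - 68031) = 342599*(-17899019008 - 68031) = 342599*(-17899087039) = -6132209320474361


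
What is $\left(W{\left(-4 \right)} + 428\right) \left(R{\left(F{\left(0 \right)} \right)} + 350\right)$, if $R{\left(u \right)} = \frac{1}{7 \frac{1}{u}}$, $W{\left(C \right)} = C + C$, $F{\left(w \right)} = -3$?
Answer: $146820$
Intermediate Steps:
$W{\left(C \right)} = 2 C$
$R{\left(u \right)} = \frac{u}{7}$
$\left(W{\left(-4 \right)} + 428\right) \left(R{\left(F{\left(0 \right)} \right)} + 350\right) = \left(2 \left(-4\right) + 428\right) \left(\frac{1}{7} \left(-3\right) + 350\right) = \left(-8 + 428\right) \left(- \frac{3}{7} + 350\right) = 420 \cdot \frac{2447}{7} = 146820$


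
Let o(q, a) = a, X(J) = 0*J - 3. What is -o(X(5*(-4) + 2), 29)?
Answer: -29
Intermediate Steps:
X(J) = -3 (X(J) = 0 - 3 = -3)
-o(X(5*(-4) + 2), 29) = -1*29 = -29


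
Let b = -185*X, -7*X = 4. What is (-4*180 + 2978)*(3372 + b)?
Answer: 54968752/7 ≈ 7.8527e+6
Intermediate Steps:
X = -4/7 (X = -1/7*4 = -4/7 ≈ -0.57143)
b = 740/7 (b = -185*(-4/7) = 740/7 ≈ 105.71)
(-4*180 + 2978)*(3372 + b) = (-4*180 + 2978)*(3372 + 740/7) = (-720 + 2978)*(24344/7) = 2258*(24344/7) = 54968752/7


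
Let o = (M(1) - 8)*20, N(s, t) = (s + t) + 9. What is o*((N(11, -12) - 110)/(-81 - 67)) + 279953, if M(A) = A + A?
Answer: 10355201/37 ≈ 2.7987e+5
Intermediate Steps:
M(A) = 2*A
N(s, t) = 9 + s + t
o = -120 (o = (2*1 - 8)*20 = (2 - 8)*20 = -6*20 = -120)
o*((N(11, -12) - 110)/(-81 - 67)) + 279953 = -120*((9 + 11 - 12) - 110)/(-81 - 67) + 279953 = -120*(8 - 110)/(-148) + 279953 = -(-12240)*(-1)/148 + 279953 = -120*51/74 + 279953 = -3060/37 + 279953 = 10355201/37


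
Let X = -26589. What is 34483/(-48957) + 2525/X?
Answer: -346828304/433905891 ≈ -0.79932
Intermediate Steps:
34483/(-48957) + 2525/X = 34483/(-48957) + 2525/(-26589) = 34483*(-1/48957) + 2525*(-1/26589) = -34483/48957 - 2525/26589 = -346828304/433905891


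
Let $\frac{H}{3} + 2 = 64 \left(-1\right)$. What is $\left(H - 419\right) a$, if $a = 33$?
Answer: $-20361$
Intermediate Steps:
$H = -198$ ($H = -6 + 3 \cdot 64 \left(-1\right) = -6 + 3 \left(-64\right) = -6 - 192 = -198$)
$\left(H - 419\right) a = \left(-198 - 419\right) 33 = \left(-617\right) 33 = -20361$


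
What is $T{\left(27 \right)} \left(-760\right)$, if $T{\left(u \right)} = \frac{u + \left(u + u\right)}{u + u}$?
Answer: $-1140$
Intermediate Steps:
$T{\left(u \right)} = \frac{3}{2}$ ($T{\left(u \right)} = \frac{u + 2 u}{2 u} = 3 u \frac{1}{2 u} = \frac{3}{2}$)
$T{\left(27 \right)} \left(-760\right) = \frac{3}{2} \left(-760\right) = -1140$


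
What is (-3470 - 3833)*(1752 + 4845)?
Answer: -48177891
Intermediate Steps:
(-3470 - 3833)*(1752 + 4845) = -7303*6597 = -48177891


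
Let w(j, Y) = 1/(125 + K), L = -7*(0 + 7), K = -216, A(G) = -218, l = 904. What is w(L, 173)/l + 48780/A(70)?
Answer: -2006419069/8966776 ≈ -223.76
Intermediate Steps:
L = -49 (L = -7*7 = -49)
w(j, Y) = -1/91 (w(j, Y) = 1/(125 - 216) = 1/(-91) = -1/91)
w(L, 173)/l + 48780/A(70) = -1/91/904 + 48780/(-218) = -1/91*1/904 + 48780*(-1/218) = -1/82264 - 24390/109 = -2006419069/8966776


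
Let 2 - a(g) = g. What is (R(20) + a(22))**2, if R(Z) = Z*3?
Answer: 1600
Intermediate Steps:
a(g) = 2 - g
R(Z) = 3*Z
(R(20) + a(22))**2 = (3*20 + (2 - 1*22))**2 = (60 + (2 - 22))**2 = (60 - 20)**2 = 40**2 = 1600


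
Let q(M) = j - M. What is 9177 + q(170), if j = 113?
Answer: 9120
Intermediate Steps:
q(M) = 113 - M
9177 + q(170) = 9177 + (113 - 1*170) = 9177 + (113 - 170) = 9177 - 57 = 9120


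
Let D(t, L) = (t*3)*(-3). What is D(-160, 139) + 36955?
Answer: 38395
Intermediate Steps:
D(t, L) = -9*t (D(t, L) = (3*t)*(-3) = -9*t)
D(-160, 139) + 36955 = -9*(-160) + 36955 = 1440 + 36955 = 38395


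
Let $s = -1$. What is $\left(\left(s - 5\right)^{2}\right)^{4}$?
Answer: $1679616$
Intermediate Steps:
$\left(\left(s - 5\right)^{2}\right)^{4} = \left(\left(-1 - 5\right)^{2}\right)^{4} = \left(\left(-6\right)^{2}\right)^{4} = 36^{4} = 1679616$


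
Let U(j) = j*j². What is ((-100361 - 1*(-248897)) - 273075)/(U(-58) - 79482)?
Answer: 124539/274594 ≈ 0.45354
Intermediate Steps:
U(j) = j³
((-100361 - 1*(-248897)) - 273075)/(U(-58) - 79482) = ((-100361 - 1*(-248897)) - 273075)/((-58)³ - 79482) = ((-100361 + 248897) - 273075)/(-195112 - 79482) = (148536 - 273075)/(-274594) = -124539*(-1/274594) = 124539/274594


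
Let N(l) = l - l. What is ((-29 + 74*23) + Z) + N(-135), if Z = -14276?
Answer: -12603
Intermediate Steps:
N(l) = 0
((-29 + 74*23) + Z) + N(-135) = ((-29 + 74*23) - 14276) + 0 = ((-29 + 1702) - 14276) + 0 = (1673 - 14276) + 0 = -12603 + 0 = -12603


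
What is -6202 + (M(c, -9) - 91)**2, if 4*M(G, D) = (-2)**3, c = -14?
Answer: 2447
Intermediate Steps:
M(G, D) = -2 (M(G, D) = (1/4)*(-2)**3 = (1/4)*(-8) = -2)
-6202 + (M(c, -9) - 91)**2 = -6202 + (-2 - 91)**2 = -6202 + (-93)**2 = -6202 + 8649 = 2447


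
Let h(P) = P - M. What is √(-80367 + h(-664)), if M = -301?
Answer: 3*I*√8970 ≈ 284.13*I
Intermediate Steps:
h(P) = 301 + P (h(P) = P - 1*(-301) = P + 301 = 301 + P)
√(-80367 + h(-664)) = √(-80367 + (301 - 664)) = √(-80367 - 363) = √(-80730) = 3*I*√8970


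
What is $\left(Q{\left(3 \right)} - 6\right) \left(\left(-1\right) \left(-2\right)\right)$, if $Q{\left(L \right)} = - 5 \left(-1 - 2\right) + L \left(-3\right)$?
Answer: $0$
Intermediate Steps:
$Q{\left(L \right)} = 15 - 3 L$ ($Q{\left(L \right)} = \left(-5\right) \left(-3\right) - 3 L = 15 - 3 L$)
$\left(Q{\left(3 \right)} - 6\right) \left(\left(-1\right) \left(-2\right)\right) = \left(\left(15 - 9\right) - 6\right) \left(\left(-1\right) \left(-2\right)\right) = \left(\left(15 - 9\right) - 6\right) 2 = \left(6 - 6\right) 2 = 0 \cdot 2 = 0$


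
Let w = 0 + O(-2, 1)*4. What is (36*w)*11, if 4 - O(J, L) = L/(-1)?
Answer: 7920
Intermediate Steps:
O(J, L) = 4 + L (O(J, L) = 4 - L/(-1) = 4 - L*(-1) = 4 - (-1)*L = 4 + L)
w = 20 (w = 0 + (4 + 1)*4 = 0 + 5*4 = 0 + 20 = 20)
(36*w)*11 = (36*20)*11 = 720*11 = 7920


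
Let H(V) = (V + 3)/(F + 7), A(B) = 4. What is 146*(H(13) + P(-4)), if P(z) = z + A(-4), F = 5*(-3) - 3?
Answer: -2336/11 ≈ -212.36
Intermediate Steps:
F = -18 (F = -15 - 3 = -18)
H(V) = -3/11 - V/11 (H(V) = (V + 3)/(-18 + 7) = (3 + V)/(-11) = (3 + V)*(-1/11) = -3/11 - V/11)
P(z) = 4 + z (P(z) = z + 4 = 4 + z)
146*(H(13) + P(-4)) = 146*((-3/11 - 1/11*13) + (4 - 4)) = 146*((-3/11 - 13/11) + 0) = 146*(-16/11 + 0) = 146*(-16/11) = -2336/11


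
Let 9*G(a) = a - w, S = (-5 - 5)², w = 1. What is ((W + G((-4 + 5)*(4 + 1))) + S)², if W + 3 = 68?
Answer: 2217121/81 ≈ 27372.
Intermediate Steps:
W = 65 (W = -3 + 68 = 65)
S = 100 (S = (-10)² = 100)
G(a) = -⅑ + a/9 (G(a) = (a - 1*1)/9 = (a - 1)/9 = (-1 + a)/9 = -⅑ + a/9)
((W + G((-4 + 5)*(4 + 1))) + S)² = ((65 + (-⅑ + ((-4 + 5)*(4 + 1))/9)) + 100)² = ((65 + (-⅑ + (1*5)/9)) + 100)² = ((65 + (-⅑ + (⅑)*5)) + 100)² = ((65 + (-⅑ + 5/9)) + 100)² = ((65 + 4/9) + 100)² = (589/9 + 100)² = (1489/9)² = 2217121/81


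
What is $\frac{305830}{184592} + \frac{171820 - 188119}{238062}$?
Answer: $\frac{5816486371}{3662028392} \approx 1.5883$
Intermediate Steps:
$\frac{305830}{184592} + \frac{171820 - 188119}{238062} = 305830 \cdot \frac{1}{184592} - \frac{5433}{79354} = \frac{152915}{92296} - \frac{5433}{79354} = \frac{5816486371}{3662028392}$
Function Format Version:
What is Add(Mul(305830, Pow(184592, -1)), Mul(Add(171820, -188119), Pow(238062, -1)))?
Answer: Rational(5816486371, 3662028392) ≈ 1.5883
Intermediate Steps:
Add(Mul(305830, Pow(184592, -1)), Mul(Add(171820, -188119), Pow(238062, -1))) = Add(Mul(305830, Rational(1, 184592)), Mul(-16299, Rational(1, 238062))) = Add(Rational(152915, 92296), Rational(-5433, 79354)) = Rational(5816486371, 3662028392)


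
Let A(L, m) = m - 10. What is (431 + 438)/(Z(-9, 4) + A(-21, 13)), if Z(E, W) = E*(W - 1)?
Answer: -869/24 ≈ -36.208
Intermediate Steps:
A(L, m) = -10 + m
Z(E, W) = E*(-1 + W)
(431 + 438)/(Z(-9, 4) + A(-21, 13)) = (431 + 438)/(-9*(-1 + 4) + (-10 + 13)) = 869/(-9*3 + 3) = 869/(-27 + 3) = 869/(-24) = 869*(-1/24) = -869/24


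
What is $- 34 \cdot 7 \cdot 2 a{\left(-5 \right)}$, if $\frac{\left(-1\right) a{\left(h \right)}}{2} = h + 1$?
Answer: $-3808$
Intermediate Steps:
$a{\left(h \right)} = -2 - 2 h$ ($a{\left(h \right)} = - 2 \left(h + 1\right) = - 2 \left(1 + h\right) = -2 - 2 h$)
$- 34 \cdot 7 \cdot 2 a{\left(-5 \right)} = - 34 \cdot 7 \cdot 2 \left(-2 - -10\right) = - 34 \cdot 14 \left(-2 + 10\right) = - 34 \cdot 14 \cdot 8 = \left(-34\right) 112 = -3808$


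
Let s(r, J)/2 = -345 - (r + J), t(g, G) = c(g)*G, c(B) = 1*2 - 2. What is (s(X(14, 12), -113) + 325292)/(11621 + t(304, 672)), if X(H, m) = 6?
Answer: 324816/11621 ≈ 27.951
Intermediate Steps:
c(B) = 0 (c(B) = 2 - 2 = 0)
t(g, G) = 0 (t(g, G) = 0*G = 0)
s(r, J) = -690 - 2*J - 2*r (s(r, J) = 2*(-345 - (r + J)) = 2*(-345 - (J + r)) = 2*(-345 + (-J - r)) = 2*(-345 - J - r) = -690 - 2*J - 2*r)
(s(X(14, 12), -113) + 325292)/(11621 + t(304, 672)) = ((-690 - 2*(-113) - 2*6) + 325292)/(11621 + 0) = ((-690 + 226 - 12) + 325292)/11621 = (-476 + 325292)*(1/11621) = 324816*(1/11621) = 324816/11621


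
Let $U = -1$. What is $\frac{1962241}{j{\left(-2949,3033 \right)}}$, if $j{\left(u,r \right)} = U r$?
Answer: $- \frac{1962241}{3033} \approx -646.96$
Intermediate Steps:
$j{\left(u,r \right)} = - r$
$\frac{1962241}{j{\left(-2949,3033 \right)}} = \frac{1962241}{\left(-1\right) 3033} = \frac{1962241}{-3033} = 1962241 \left(- \frac{1}{3033}\right) = - \frac{1962241}{3033}$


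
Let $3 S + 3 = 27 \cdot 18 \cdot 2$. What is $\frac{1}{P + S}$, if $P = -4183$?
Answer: $- \frac{1}{3860} \approx -0.00025907$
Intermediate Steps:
$S = 323$ ($S = -1 + \frac{27 \cdot 18 \cdot 2}{3} = -1 + \frac{486 \cdot 2}{3} = -1 + \frac{1}{3} \cdot 972 = -1 + 324 = 323$)
$\frac{1}{P + S} = \frac{1}{-4183 + 323} = \frac{1}{-3860} = - \frac{1}{3860}$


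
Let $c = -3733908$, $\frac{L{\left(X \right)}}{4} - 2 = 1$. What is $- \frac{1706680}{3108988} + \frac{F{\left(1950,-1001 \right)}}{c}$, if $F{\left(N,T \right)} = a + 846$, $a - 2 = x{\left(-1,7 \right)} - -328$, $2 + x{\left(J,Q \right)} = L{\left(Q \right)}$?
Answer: $- \frac{797034170651}{1451084395638} \approx -0.54927$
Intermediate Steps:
$L{\left(X \right)} = 12$ ($L{\left(X \right)} = 8 + 4 \cdot 1 = 8 + 4 = 12$)
$x{\left(J,Q \right)} = 10$ ($x{\left(J,Q \right)} = -2 + 12 = 10$)
$a = 340$ ($a = 2 + \left(10 - -328\right) = 2 + \left(10 + 328\right) = 2 + 338 = 340$)
$F{\left(N,T \right)} = 1186$ ($F{\left(N,T \right)} = 340 + 846 = 1186$)
$- \frac{1706680}{3108988} + \frac{F{\left(1950,-1001 \right)}}{c} = - \frac{1706680}{3108988} + \frac{1186}{-3733908} = \left(-1706680\right) \frac{1}{3108988} + 1186 \left(- \frac{1}{3733908}\right) = - \frac{426670}{777247} - \frac{593}{1866954} = - \frac{797034170651}{1451084395638}$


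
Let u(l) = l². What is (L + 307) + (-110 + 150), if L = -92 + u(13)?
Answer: 424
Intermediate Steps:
L = 77 (L = -92 + 13² = -92 + 169 = 77)
(L + 307) + (-110 + 150) = (77 + 307) + (-110 + 150) = 384 + 40 = 424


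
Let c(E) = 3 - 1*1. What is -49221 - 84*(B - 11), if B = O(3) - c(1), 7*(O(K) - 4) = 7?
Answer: -48549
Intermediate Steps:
c(E) = 2 (c(E) = 3 - 1 = 2)
O(K) = 5 (O(K) = 4 + (⅐)*7 = 4 + 1 = 5)
B = 3 (B = 5 - 1*2 = 5 - 2 = 3)
-49221 - 84*(B - 11) = -49221 - 84*(3 - 11) = -49221 - 84*(-8) = -49221 + 672 = -48549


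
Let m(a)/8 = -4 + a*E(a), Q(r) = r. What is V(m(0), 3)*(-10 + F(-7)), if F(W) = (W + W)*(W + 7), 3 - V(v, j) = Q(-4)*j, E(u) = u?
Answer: -150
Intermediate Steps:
m(a) = -32 + 8*a² (m(a) = 8*(-4 + a*a) = 8*(-4 + a²) = -32 + 8*a²)
V(v, j) = 3 + 4*j (V(v, j) = 3 - (-4)*j = 3 + 4*j)
F(W) = 2*W*(7 + W) (F(W) = (2*W)*(7 + W) = 2*W*(7 + W))
V(m(0), 3)*(-10 + F(-7)) = (3 + 4*3)*(-10 + 2*(-7)*(7 - 7)) = (3 + 12)*(-10 + 2*(-7)*0) = 15*(-10 + 0) = 15*(-10) = -150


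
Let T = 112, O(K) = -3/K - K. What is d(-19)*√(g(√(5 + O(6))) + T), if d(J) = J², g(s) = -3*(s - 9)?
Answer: 361*√(556 - 6*I*√6)/2 ≈ 4256.5 - 56.247*I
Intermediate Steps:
O(K) = -K - 3/K
g(s) = 27 - 3*s (g(s) = -3*(-9 + s) = 27 - 3*s)
d(-19)*√(g(√(5 + O(6))) + T) = (-19)²*√((27 - 3*√(5 + (-1*6 - 3/6))) + 112) = 361*√((27 - 3*√(5 + (-6 - 3*⅙))) + 112) = 361*√((27 - 3*√(5 + (-6 - ½))) + 112) = 361*√((27 - 3*√(5 - 13/2)) + 112) = 361*√((27 - 3*I*√6/2) + 112) = 361*√(139 - 3*I*√6/2)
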